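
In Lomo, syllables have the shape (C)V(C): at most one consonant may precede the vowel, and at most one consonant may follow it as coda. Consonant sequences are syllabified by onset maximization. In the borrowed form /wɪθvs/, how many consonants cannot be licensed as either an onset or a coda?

The consonants /v/, /s/ cannot be parsed into a legal (C)V(C) syllable (at most one coda consonant is licensed; onsets are limited to one consonant).

2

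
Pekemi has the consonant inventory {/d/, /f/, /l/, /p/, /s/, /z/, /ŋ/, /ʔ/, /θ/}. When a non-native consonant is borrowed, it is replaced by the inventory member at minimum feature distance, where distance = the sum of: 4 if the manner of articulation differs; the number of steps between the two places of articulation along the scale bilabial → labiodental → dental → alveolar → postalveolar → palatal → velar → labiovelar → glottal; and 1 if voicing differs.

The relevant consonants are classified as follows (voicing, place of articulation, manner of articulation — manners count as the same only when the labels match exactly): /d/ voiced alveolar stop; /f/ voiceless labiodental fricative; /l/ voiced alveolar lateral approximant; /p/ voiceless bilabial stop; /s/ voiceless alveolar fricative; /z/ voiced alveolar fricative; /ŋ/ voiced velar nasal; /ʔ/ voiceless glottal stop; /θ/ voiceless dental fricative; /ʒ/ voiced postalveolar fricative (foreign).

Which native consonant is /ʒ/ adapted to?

/z/ is closest: same manner (fricative), place distance 1 (postalveolar→alveolar), same voicing; total 1. Next closest is /s/ at distance 2.

z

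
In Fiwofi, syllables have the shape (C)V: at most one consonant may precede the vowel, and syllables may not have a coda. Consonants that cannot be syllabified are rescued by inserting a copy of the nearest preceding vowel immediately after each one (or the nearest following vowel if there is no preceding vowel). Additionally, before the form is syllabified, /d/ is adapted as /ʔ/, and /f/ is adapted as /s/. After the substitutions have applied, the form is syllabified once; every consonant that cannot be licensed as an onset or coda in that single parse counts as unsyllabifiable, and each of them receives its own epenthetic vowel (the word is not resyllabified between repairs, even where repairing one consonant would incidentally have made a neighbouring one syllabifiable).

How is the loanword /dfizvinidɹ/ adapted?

ʔisiziviniʔiɹi

Substitution: /d/ → /ʔ/, /f/ → /s/, giving /ʔsizviniʔɹ/.
The consonants /ʔ/, /z/, /ʔ/, /ɹ/ cannot be parsed into a legal (C)V syllable (no codas are permitted; onsets are limited to one consonant).
Inserting the epenthetic vowel yields /ʔ/ → /ʔi/, /z/ → /zi/, /ʔ/ → /ʔi/, /ɹ/ → /ɹi/.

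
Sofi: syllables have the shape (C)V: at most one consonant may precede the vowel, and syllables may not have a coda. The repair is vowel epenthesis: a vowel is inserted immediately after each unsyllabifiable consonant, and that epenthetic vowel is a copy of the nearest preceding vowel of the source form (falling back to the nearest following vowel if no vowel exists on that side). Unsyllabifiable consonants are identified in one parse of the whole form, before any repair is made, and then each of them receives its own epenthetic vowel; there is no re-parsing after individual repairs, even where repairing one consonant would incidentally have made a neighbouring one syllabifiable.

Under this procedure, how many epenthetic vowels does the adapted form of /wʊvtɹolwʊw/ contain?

The unsyllabifiable consonants are /v/, /t/, /l/, /w/; each receives one epenthetic vowel.

4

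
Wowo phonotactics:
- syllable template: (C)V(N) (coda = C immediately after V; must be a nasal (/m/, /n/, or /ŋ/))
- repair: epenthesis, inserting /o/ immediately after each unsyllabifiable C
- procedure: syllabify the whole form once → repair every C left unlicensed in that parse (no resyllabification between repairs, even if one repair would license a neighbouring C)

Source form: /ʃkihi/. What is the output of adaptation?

ʃokihi

Under (C)V(N), the unsyllabifiable consonants are /ʃ/ (only a nasal (/m/, /n/, or /ŋ/) is licensed in coda position; onsets are limited to one consonant).
Each unlicensed consonant becomes the onset of a new syllable: /ʃ/ → /ʃo/.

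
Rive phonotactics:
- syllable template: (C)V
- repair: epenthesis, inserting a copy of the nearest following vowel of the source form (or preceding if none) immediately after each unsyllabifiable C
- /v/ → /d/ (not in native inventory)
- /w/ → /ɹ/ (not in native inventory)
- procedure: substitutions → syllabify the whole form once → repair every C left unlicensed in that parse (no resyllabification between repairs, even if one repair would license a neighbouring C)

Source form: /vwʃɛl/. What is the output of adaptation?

dɛɹɛʃɛlɛ

Substitution: /v/ → /d/, /w/ → /ɹ/, giving /dɹʃɛl/.
Under (C)V, the unsyllabifiable consonants are /d/, /ɹ/, /l/ (no codas are permitted; onsets are limited to one consonant).
Inserting the epenthetic vowel yields /d/ → /dɛ/, /ɹ/ → /ɹɛ/, /l/ → /lɛ/.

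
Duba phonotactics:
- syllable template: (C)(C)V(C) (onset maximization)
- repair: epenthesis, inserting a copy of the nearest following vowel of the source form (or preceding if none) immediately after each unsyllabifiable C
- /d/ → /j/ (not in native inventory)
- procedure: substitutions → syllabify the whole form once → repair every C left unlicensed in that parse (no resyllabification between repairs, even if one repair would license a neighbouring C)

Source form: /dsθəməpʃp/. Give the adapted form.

Substitution: /d/ → /j/, giving /jsθəməpʃp/.
Under (C)(C)V(C), the unsyllabifiable consonants are /j/, /ʃ/, /p/ (at most one coda consonant is licensed; onsets may contain at most 2 consonants).
Each unlicensed consonant becomes the onset of a new syllable: /j/ → /jə/, /ʃ/ → /ʃə/, /p/ → /pə/.

jəsθəməpʃəpə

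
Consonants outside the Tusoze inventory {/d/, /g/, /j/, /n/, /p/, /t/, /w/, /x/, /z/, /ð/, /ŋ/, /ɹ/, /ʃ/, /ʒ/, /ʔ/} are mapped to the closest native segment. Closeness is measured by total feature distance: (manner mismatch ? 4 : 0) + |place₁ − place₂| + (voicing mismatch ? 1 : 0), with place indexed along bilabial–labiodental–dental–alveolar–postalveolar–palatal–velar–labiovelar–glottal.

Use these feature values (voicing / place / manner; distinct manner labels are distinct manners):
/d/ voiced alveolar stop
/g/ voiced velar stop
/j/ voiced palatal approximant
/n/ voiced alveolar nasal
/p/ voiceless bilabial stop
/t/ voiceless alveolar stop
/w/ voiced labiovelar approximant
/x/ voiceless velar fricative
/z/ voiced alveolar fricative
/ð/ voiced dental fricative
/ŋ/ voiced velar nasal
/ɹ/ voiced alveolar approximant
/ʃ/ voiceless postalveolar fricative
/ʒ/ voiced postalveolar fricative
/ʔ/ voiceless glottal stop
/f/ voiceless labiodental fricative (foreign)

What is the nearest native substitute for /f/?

ð

/ð/ is closest: same manner (fricative), place distance 1 (labiodental→dental), voicing differs (+1); total 2. Next closest is /z/ at distance 3.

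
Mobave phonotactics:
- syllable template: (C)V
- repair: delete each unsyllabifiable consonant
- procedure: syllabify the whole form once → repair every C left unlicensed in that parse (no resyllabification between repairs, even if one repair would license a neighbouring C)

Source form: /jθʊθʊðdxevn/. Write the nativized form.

The consonants /j/, /ð/, /d/, /v/, /n/ cannot be parsed into a legal (C)V syllable (no codas are permitted; onsets are limited to one consonant).
Each unlicensed consonant is deleted: /j/, /ð/, /d/, /v/, /n/.

θʊθʊxe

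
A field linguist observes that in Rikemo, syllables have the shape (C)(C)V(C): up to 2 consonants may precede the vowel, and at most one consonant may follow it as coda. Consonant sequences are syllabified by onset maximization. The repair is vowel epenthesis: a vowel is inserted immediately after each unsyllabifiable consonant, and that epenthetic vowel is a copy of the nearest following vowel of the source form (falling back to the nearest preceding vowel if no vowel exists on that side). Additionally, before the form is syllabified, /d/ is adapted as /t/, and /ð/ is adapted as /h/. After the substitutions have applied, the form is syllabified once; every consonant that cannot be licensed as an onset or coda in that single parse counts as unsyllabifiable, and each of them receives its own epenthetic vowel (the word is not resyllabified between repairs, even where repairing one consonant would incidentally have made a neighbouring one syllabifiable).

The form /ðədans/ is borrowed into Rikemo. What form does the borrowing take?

hətansa

Substitution: /ð/ → /h/, /d/ → /t/, giving /hətans/.
Under (C)(C)V(C), the unsyllabifiable consonants are /s/ (at most one coda consonant is licensed; onsets may contain at most 2 consonants).
Epenthesis after each stranded consonant: /s/ → /sa/.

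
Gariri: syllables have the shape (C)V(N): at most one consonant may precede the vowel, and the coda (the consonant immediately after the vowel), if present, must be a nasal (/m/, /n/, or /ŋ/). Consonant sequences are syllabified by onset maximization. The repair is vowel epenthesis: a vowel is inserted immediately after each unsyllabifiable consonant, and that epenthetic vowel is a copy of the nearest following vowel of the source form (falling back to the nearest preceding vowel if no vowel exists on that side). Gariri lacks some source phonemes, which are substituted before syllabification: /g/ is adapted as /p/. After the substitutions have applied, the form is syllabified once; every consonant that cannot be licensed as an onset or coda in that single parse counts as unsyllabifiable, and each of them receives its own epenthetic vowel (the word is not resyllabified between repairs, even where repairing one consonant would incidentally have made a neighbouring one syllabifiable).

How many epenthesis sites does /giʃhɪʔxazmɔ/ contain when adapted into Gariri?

After substitution the input is /piʃhɪʔxazmɔ/.
The unsyllabifiable consonants are /ʃ/, /ʔ/, /z/; each receives one epenthetic vowel.

3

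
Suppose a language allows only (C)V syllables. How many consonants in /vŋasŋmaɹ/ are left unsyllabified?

Under (C)V, the unsyllabifiable consonants are /v/, /s/, /ŋ/, /ɹ/ (no codas are permitted; onsets are limited to one consonant).

4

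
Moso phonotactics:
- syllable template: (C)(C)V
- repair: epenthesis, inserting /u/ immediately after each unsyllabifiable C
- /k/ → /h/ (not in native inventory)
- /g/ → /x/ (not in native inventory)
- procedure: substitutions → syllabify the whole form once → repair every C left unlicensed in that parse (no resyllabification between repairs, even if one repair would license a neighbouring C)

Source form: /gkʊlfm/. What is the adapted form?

xhʊlufumu

Substitution: /g/ → /x/, /k/ → /h/, giving /xhʊlfm/.
Under (C)(C)V, the unsyllabifiable consonants are /l/, /f/, /m/ (no codas are permitted; onsets may contain at most 2 consonants).
Epenthesis after each stranded consonant: /l/ → /lu/, /f/ → /fu/, /m/ → /mu/.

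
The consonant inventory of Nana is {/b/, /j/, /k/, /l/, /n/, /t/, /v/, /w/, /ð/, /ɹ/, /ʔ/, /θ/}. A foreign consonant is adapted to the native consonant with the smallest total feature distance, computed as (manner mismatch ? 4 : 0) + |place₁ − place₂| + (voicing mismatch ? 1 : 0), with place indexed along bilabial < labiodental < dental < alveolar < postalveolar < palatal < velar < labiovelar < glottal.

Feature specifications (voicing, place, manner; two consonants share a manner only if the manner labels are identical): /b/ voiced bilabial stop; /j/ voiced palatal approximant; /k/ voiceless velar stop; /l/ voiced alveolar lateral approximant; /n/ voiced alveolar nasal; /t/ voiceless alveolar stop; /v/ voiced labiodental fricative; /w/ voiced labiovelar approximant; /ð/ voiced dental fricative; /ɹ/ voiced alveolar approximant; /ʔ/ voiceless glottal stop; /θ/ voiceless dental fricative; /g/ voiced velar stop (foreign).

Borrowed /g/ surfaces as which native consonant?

/k/ is closest: same manner (stop), place distance 0 (velar→velar), voicing differs (+1); total 1. Next closest is /ʔ/ at distance 3.

k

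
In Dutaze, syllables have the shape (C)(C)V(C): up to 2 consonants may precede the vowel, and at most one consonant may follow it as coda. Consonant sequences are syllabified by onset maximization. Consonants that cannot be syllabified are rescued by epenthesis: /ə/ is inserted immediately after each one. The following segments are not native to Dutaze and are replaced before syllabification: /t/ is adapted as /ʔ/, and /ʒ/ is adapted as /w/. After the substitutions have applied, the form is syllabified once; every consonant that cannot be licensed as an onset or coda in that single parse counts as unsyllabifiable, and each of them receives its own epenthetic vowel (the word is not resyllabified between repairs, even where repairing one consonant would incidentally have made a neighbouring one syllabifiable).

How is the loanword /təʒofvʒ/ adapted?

Substitution: /t/ → /ʔ/, /ʒ/ → /w/, giving /ʔəwofvw/.
Under (C)(C)V(C), the unsyllabifiable consonants are /v/, /w/ (at most one coda consonant is licensed; onsets may contain at most 2 consonants).
Epenthesis after each stranded consonant: /v/ → /və/, /w/ → /wə/.

ʔəwofvəwə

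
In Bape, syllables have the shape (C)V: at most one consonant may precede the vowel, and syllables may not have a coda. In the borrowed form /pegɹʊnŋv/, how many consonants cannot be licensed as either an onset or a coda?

Syllabifying with onset maximization leaves /g/, /n/, /ŋ/, /v/ stranded (no codas are permitted; onsets are limited to one consonant).

4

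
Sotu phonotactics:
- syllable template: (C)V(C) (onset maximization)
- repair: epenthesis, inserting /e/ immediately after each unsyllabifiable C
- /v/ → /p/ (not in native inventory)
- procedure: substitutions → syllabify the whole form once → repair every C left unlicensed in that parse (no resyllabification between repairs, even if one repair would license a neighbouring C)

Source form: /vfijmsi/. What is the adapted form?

Substitution: /v/ → /p/, giving /pfijmsi/.
Under (C)V(C), the unsyllabifiable consonants are /p/, /m/ (at most one coda consonant is licensed; onsets are limited to one consonant).
Inserting the epenthetic vowel yields /p/ → /pe/, /m/ → /me/.

pefijmesi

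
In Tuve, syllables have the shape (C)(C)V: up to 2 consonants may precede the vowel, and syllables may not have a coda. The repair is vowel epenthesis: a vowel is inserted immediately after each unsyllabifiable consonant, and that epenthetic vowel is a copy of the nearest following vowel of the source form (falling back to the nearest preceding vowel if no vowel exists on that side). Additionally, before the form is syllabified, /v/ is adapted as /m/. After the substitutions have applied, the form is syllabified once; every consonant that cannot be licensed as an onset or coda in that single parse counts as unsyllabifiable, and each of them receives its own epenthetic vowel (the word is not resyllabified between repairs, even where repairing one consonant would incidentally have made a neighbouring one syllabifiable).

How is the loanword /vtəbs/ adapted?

Substitution: /v/ → /m/, giving /mtəbs/.
Under (C)(C)V, the unsyllabifiable consonants are /b/, /s/ (no codas are permitted; onsets may contain at most 2 consonants).
Epenthesis after each stranded consonant: /b/ → /bə/, /s/ → /sə/.

mtəbəsə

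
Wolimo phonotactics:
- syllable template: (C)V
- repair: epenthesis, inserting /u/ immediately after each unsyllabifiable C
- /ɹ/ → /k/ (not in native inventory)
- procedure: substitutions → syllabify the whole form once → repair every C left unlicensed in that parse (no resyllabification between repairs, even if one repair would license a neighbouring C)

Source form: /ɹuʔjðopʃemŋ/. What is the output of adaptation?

Substitution: /ɹ/ → /k/, giving /kuʔjðopʃemŋ/.
The consonants /ʔ/, /j/, /p/, /m/, /ŋ/ cannot be parsed into a legal (C)V syllable (no codas are permitted; onsets are limited to one consonant).
Epenthesis after each stranded consonant: /ʔ/ → /ʔu/, /j/ → /ju/, /p/ → /pu/, /m/ → /mu/, /ŋ/ → /ŋu/.

kuʔujuðopuʃemuŋu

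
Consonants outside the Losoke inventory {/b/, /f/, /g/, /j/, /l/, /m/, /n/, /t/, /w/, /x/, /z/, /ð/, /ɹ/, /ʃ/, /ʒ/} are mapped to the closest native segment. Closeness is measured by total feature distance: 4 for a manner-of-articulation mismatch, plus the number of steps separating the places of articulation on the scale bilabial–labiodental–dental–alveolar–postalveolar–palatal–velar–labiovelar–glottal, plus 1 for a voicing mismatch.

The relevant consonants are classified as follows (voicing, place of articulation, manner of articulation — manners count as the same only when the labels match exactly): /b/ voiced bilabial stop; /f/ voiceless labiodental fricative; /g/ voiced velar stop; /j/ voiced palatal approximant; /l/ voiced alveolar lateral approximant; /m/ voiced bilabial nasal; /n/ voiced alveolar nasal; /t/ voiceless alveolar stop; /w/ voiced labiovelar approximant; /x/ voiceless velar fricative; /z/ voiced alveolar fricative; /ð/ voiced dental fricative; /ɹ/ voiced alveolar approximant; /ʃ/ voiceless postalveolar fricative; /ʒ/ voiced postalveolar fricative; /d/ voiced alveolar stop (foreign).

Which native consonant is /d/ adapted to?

t

/t/ is closest: same manner (stop), place distance 0 (alveolar→alveolar), voicing differs (+1); total 1. Next closest is /b/ at distance 3.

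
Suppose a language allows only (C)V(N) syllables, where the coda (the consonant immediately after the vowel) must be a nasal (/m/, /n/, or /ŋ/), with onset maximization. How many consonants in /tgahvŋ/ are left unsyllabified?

Under (C)V(N), the unsyllabifiable consonants are /t/, /h/, /v/, /ŋ/ (only a nasal (/m/, /n/, or /ŋ/) is licensed in coda position; onsets are limited to one consonant).

4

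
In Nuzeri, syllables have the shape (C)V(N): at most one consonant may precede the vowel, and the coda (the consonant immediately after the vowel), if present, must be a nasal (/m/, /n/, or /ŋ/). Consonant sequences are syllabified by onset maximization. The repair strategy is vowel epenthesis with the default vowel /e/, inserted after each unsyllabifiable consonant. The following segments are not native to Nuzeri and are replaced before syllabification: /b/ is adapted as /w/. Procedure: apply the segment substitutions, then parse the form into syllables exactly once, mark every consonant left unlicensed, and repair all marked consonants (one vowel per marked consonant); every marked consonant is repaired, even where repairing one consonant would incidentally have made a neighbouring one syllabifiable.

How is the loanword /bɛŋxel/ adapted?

Substitution: /b/ → /w/, giving /wɛŋxel/.
The consonants /l/ cannot be parsed into a legal (C)V(N) syllable (only a nasal (/m/, /n/, or /ŋ/) is licensed in coda position; onsets are limited to one consonant).
Each unlicensed consonant becomes the onset of a new syllable: /l/ → /le/.

wɛŋxele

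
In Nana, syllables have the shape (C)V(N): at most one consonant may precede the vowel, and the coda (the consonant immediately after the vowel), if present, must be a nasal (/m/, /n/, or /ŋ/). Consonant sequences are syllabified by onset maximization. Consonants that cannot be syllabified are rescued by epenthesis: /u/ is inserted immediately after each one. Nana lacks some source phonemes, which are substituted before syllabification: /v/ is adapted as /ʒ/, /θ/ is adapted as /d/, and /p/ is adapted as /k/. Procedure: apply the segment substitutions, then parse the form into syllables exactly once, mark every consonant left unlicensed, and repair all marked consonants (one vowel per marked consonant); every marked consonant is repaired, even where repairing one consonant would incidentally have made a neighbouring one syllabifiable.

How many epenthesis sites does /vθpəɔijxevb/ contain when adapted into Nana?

After substitution the input is /ʒdkəɔijxeʒb/.
The unsyllabifiable consonants are /ʒ/, /d/, /j/, /ʒ/, /b/; each receives one epenthetic vowel.

5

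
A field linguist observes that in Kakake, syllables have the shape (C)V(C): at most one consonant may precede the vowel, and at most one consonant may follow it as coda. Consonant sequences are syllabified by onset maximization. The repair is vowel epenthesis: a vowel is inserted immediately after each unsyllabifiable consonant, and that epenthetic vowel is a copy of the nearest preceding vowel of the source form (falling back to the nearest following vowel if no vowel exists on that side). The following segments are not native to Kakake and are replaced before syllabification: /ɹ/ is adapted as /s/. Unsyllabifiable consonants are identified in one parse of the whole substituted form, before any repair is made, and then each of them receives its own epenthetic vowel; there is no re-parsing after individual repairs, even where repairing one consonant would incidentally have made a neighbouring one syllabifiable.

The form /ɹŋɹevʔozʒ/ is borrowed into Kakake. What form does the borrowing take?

Substitution: /ɹ/ → /s/, giving /sŋsevʔozʒ/.
Under (C)V(C), the unsyllabifiable consonants are /s/, /ŋ/, /ʒ/ (at most one coda consonant is licensed; onsets are limited to one consonant).
Epenthesis after each stranded consonant: /s/ → /se/, /ŋ/ → /ŋe/, /ʒ/ → /ʒo/.

seŋesevʔozʒo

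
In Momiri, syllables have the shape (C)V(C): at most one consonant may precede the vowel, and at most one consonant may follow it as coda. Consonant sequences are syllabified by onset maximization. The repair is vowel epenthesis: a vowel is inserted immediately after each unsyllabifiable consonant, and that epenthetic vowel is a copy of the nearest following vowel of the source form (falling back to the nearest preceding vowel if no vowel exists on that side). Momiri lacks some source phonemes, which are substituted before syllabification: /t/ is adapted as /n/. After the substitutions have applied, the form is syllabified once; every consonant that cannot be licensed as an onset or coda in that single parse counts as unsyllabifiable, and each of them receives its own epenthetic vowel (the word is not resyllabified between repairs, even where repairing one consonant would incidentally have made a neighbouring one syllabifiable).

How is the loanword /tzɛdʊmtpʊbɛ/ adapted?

Substitution: /t/ → /n/, giving /nzɛdʊmnpʊbɛ/.
The consonants /n/, /n/ cannot be parsed into a legal (C)V(C) syllable (at most one coda consonant is licensed; onsets are limited to one consonant).
Inserting the epenthetic vowel yields /n/ → /nɛ/, /n/ → /nʊ/.

nɛzɛdʊmnʊpʊbɛ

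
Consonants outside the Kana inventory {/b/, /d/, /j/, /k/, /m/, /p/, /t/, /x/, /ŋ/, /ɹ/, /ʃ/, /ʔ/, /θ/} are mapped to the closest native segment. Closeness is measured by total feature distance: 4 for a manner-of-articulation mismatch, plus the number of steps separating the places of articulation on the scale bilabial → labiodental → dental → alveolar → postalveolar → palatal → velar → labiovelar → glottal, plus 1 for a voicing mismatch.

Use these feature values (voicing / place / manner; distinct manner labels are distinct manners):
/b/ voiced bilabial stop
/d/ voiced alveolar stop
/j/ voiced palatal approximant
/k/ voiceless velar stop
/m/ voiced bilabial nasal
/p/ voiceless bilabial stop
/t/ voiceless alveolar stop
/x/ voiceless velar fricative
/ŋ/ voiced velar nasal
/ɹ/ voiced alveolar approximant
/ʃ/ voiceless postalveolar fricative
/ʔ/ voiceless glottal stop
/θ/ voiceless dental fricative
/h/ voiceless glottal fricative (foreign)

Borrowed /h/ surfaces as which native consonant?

x

/x/ is closest: same manner (fricative), place distance 2 (glottal→velar), same voicing; total 2. Next closest is /ʃ/ at distance 4.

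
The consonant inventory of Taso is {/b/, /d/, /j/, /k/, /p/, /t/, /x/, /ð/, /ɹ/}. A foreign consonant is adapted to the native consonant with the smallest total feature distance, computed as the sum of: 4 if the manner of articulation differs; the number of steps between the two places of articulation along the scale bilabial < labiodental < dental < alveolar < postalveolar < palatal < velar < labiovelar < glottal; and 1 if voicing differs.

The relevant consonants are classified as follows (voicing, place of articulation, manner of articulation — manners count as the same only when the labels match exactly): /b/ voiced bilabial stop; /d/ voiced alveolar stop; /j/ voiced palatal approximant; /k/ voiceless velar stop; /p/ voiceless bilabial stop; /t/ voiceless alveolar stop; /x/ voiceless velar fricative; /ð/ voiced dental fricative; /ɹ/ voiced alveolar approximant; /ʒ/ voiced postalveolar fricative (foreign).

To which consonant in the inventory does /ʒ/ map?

/ð/ is closest: same manner (fricative), place distance 2 (postalveolar→dental), same voicing; total 2. Next closest is /x/ at distance 3.

ð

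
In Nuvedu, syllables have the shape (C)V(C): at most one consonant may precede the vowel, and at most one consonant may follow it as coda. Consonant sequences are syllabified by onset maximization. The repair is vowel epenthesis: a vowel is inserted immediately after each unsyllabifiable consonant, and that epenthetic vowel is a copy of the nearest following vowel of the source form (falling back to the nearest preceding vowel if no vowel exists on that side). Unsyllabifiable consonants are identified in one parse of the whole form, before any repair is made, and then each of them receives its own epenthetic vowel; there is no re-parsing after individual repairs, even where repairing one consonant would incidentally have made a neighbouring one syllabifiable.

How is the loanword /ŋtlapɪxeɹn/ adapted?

Under (C)V(C), the unsyllabifiable consonants are /ŋ/, /t/, /n/ (at most one coda consonant is licensed; onsets are limited to one consonant).
Inserting the epenthetic vowel yields /ŋ/ → /ŋa/, /t/ → /ta/, /n/ → /ne/.

ŋatalapɪxeɹne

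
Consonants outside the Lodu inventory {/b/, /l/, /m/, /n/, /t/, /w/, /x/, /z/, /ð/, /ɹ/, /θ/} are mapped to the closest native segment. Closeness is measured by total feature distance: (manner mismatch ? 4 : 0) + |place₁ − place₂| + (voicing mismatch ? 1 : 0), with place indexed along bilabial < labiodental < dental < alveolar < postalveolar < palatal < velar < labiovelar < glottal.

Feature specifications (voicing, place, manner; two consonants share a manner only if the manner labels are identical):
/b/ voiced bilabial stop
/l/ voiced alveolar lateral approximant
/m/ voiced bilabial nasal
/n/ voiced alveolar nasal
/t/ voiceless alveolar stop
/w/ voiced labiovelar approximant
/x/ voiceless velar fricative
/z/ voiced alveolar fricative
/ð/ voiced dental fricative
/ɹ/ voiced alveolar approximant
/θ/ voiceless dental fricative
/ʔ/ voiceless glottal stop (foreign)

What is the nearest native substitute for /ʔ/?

t

/t/ is closest: same manner (stop), place distance 5 (glottal→alveolar), same voicing; total 5. Next closest is /w/ at distance 6.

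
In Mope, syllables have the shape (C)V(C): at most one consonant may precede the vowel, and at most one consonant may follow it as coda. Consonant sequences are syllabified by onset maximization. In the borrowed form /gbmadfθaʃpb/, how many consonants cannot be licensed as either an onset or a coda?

The consonants /g/, /b/, /f/, /p/, /b/ cannot be parsed into a legal (C)V(C) syllable (at most one coda consonant is licensed; onsets are limited to one consonant).

5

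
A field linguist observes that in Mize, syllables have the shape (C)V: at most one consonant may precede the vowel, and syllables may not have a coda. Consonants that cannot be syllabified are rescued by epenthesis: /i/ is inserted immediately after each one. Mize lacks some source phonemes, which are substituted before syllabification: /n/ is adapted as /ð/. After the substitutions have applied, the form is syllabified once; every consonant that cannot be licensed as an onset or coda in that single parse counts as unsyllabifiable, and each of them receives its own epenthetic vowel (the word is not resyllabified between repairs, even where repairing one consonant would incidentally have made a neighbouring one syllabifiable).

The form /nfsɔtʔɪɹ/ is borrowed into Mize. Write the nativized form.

Substitution: /n/ → /ð/, giving /ðfsɔtʔɪɹ/.
Under (C)V, the unsyllabifiable consonants are /ð/, /f/, /t/, /ɹ/ (no codas are permitted; onsets are limited to one consonant).
Epenthesis after each stranded consonant: /ð/ → /ði/, /f/ → /fi/, /t/ → /ti/, /ɹ/ → /ɹi/.

ðifisɔtiʔɪɹi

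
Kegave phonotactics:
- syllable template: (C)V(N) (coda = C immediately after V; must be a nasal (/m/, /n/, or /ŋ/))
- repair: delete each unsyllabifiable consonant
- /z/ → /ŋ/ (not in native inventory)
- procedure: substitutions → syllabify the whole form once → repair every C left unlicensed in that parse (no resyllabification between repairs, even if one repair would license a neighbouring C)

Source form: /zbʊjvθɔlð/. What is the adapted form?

Substitution: /z/ → /ŋ/, giving /ŋbʊjvθɔlð/.
Under (C)V(N), the unsyllabifiable consonants are /ŋ/, /j/, /v/, /l/, /ð/ (only a nasal (/m/, /n/, or /ŋ/) is licensed in coda position; onsets are limited to one consonant).
Each unlicensed consonant is deleted: /ŋ/, /j/, /v/, /l/, /ð/.

bʊθɔ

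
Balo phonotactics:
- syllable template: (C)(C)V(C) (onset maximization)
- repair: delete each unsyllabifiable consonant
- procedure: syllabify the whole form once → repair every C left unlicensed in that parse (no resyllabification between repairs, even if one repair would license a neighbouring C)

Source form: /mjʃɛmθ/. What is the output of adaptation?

jʃɛm

Syllabifying with onset maximization leaves /m/, /θ/ stranded (at most one coda consonant is licensed; onsets may contain at most 2 consonants).
Each unlicensed consonant is deleted: /m/, /θ/.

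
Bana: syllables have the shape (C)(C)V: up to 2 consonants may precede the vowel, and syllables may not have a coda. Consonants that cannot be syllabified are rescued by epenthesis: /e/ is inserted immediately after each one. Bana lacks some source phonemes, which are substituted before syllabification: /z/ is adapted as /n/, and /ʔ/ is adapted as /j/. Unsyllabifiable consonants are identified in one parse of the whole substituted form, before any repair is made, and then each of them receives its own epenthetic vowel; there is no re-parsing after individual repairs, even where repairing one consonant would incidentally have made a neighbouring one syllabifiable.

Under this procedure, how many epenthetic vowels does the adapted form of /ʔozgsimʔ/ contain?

3

After substitution the input is /jongsimj/.
The unsyllabifiable consonants are /n/, /m/, /j/; each receives one epenthetic vowel.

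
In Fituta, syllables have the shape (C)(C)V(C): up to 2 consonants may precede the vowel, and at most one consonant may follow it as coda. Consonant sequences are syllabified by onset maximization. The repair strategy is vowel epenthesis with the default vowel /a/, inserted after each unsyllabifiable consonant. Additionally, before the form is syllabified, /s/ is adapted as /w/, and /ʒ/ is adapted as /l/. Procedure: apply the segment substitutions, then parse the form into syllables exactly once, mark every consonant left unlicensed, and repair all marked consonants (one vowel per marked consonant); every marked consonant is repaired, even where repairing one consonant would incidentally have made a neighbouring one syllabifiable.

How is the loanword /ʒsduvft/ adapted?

lawduvfata

Substitution: /ʒ/ → /l/, /s/ → /w/, giving /lwduvft/.
Under (C)(C)V(C), the unsyllabifiable consonants are /l/, /f/, /t/ (at most one coda consonant is licensed; onsets may contain at most 2 consonants).
Each unlicensed consonant becomes the onset of a new syllable: /l/ → /la/, /f/ → /fa/, /t/ → /ta/.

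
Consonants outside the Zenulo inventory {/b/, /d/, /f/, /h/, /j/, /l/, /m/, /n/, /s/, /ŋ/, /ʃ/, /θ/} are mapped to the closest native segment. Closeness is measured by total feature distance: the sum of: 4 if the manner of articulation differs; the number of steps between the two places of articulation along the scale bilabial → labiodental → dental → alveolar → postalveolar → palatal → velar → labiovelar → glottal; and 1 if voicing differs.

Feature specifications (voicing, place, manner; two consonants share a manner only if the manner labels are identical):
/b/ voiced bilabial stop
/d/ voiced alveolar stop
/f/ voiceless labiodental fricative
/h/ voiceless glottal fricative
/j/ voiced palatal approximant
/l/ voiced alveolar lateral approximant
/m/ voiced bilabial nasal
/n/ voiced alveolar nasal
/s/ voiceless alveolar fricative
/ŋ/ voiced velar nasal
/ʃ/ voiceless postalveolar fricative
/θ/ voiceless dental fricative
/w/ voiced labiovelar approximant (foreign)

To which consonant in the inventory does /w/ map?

j

/j/ is closest: same manner (approximant), place distance 2 (labiovelar→palatal), same voicing; total 2. Next closest is /ŋ/ at distance 5.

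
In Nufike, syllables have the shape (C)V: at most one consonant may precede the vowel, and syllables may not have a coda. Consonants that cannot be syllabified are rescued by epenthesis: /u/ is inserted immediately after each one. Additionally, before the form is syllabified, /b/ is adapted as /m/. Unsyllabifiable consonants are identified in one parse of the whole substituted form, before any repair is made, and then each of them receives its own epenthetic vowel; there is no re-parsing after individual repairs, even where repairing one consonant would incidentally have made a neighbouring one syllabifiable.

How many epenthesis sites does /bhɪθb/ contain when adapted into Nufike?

After substitution the input is /mhɪθm/.
The unsyllabifiable consonants are /m/, /θ/, /m/; each receives one epenthetic vowel.

3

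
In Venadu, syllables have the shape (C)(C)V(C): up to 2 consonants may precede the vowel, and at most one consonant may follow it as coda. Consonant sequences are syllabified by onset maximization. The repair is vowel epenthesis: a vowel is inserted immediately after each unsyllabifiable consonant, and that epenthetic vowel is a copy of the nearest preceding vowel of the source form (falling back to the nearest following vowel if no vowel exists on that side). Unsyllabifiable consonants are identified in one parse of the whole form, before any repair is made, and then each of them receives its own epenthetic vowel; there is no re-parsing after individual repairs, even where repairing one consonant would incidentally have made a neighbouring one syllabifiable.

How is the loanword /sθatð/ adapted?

sθatða

Under (C)(C)V(C), the unsyllabifiable consonants are /ð/ (at most one coda consonant is licensed; onsets may contain at most 2 consonants).
Each unlicensed consonant becomes the onset of a new syllable: /ð/ → /ða/.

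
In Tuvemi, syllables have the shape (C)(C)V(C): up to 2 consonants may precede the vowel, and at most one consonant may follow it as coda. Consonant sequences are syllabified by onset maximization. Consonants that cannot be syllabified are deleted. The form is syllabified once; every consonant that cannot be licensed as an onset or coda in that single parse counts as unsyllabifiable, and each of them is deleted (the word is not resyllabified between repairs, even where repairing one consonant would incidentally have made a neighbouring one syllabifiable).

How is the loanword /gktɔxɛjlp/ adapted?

Under (C)(C)V(C), the unsyllabifiable consonants are /g/, /l/, /p/ (at most one coda consonant is licensed; onsets may contain at most 2 consonants).
Each unlicensed consonant is deleted: /g/, /l/, /p/.

ktɔxɛj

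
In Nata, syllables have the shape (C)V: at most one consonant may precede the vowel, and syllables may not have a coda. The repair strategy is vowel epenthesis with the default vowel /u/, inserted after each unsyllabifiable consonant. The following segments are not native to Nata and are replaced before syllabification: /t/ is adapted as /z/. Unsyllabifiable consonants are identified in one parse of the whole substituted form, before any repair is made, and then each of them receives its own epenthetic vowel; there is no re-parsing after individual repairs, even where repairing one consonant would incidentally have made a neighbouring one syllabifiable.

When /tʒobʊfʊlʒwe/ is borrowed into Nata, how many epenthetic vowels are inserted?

3

After substitution the input is /zʒobʊfʊlʒwe/.
The unsyllabifiable consonants are /z/, /l/, /ʒ/; each receives one epenthetic vowel.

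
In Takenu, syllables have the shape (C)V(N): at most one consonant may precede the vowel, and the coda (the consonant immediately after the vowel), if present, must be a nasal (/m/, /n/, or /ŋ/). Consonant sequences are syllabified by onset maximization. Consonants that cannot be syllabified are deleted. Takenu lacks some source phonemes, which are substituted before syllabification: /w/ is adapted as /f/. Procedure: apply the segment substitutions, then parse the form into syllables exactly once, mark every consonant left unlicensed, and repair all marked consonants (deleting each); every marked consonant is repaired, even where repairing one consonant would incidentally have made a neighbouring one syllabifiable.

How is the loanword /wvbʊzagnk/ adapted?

Substitution: /w/ → /f/, giving /fvbʊzagnk/.
Under (C)V(N), the unsyllabifiable consonants are /f/, /v/, /g/, /n/, /k/ (only a nasal (/m/, /n/, or /ŋ/) is licensed in coda position; onsets are limited to one consonant).
Deleting the stranded consonants removes /f/, /v/, /g/, /n/, /k/.

bʊza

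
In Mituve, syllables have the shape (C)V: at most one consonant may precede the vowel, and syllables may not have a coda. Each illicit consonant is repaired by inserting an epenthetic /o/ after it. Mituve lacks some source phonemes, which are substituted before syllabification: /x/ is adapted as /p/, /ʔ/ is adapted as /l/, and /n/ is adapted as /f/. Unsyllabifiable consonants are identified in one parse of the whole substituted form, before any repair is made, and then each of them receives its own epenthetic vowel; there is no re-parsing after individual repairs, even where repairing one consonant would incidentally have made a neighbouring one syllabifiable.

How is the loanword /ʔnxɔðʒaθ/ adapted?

lofopɔðoʒaθo

Substitution: /ʔ/ → /l/, /n/ → /f/, /x/ → /p/, giving /lfpɔðʒaθ/.
Syllabifying with onset maximization leaves /l/, /f/, /ð/, /θ/ stranded (no codas are permitted; onsets are limited to one consonant).
Epenthesis after each stranded consonant: /l/ → /lo/, /f/ → /fo/, /ð/ → /ðo/, /θ/ → /θo/.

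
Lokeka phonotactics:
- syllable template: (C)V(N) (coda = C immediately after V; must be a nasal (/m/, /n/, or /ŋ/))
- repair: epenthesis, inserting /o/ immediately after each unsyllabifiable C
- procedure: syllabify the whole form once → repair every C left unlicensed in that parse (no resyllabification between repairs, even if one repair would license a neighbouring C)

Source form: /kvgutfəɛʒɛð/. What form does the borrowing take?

Under (C)V(N), the unsyllabifiable consonants are /k/, /v/, /t/, /ð/ (only a nasal (/m/, /n/, or /ŋ/) is licensed in coda position; onsets are limited to one consonant).
Inserting the epenthetic vowel yields /k/ → /ko/, /v/ → /vo/, /t/ → /to/, /ð/ → /ðo/.

kovogutofəɛʒɛðo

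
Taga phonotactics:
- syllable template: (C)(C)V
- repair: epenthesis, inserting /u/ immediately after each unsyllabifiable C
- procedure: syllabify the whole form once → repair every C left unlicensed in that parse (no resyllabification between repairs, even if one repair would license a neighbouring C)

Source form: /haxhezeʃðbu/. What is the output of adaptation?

haxhezeʃuðbu

The consonants /ʃ/ cannot be parsed into a legal (C)(C)V syllable (no codas are permitted; onsets may contain at most 2 consonants).
Inserting the epenthetic vowel yields /ʃ/ → /ʃu/.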